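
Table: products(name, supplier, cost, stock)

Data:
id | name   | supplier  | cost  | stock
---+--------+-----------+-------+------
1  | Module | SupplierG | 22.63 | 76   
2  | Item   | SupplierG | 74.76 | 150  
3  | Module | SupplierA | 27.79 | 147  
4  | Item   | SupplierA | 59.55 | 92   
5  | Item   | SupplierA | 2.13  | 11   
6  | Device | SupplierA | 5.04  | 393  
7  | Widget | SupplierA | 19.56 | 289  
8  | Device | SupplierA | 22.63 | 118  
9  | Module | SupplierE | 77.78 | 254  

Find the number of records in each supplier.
SELECT supplier, COUNT(*) as count
FROM products
GROUP BY supplier

Result:
  SupplierA: 6
  SupplierE: 1
  SupplierG: 2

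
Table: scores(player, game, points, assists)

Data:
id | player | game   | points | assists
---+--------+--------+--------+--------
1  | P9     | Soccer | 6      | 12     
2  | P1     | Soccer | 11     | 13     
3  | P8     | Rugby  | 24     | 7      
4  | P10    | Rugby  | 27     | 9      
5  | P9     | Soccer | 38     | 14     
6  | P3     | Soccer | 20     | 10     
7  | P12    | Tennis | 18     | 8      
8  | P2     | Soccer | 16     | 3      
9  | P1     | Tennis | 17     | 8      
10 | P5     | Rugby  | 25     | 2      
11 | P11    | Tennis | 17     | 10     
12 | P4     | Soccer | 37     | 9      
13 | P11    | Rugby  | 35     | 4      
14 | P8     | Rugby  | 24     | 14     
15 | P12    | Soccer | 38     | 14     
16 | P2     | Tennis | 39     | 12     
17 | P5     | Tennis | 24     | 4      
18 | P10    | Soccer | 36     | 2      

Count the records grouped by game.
SELECT game, COUNT(*) as count
FROM scores
GROUP BY game

Result:
  Rugby: 5
  Soccer: 8
  Tennis: 5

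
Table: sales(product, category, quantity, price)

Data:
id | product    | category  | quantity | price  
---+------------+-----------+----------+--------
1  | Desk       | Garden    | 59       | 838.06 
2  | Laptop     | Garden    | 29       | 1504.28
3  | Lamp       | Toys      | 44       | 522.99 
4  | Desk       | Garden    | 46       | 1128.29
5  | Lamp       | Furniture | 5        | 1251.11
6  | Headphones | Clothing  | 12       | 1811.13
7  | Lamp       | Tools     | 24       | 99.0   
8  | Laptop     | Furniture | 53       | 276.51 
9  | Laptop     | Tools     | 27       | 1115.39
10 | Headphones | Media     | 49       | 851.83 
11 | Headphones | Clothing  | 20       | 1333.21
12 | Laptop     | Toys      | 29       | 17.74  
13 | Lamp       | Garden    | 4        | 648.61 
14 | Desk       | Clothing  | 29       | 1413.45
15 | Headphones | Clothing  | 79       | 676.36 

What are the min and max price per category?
SELECT category, MIN(price), MAX(price)
FROM sales
GROUP BY category

Result:
  Clothing: min=676.36, max=1811.13
  Furniture: min=276.51, max=1251.11
  Garden: min=648.61, max=1504.28
  Media: min=851.83, max=851.83
  Tools: min=99.00, max=1115.39
  Toys: min=17.74, max=522.99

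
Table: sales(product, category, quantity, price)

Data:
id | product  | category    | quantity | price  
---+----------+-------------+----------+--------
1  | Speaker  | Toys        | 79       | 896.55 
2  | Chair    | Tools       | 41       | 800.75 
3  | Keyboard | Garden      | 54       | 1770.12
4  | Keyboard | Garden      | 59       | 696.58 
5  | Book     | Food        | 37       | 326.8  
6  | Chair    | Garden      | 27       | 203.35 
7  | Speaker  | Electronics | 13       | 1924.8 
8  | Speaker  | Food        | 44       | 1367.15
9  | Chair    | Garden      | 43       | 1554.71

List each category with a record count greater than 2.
SELECT category, COUNT(*) as cnt
FROM sales
GROUP BY category
HAVING COUNT(*) > 2

Result:
  Garden: 4

Note: HAVING filters groups after aggregation, WHERE filters rows before.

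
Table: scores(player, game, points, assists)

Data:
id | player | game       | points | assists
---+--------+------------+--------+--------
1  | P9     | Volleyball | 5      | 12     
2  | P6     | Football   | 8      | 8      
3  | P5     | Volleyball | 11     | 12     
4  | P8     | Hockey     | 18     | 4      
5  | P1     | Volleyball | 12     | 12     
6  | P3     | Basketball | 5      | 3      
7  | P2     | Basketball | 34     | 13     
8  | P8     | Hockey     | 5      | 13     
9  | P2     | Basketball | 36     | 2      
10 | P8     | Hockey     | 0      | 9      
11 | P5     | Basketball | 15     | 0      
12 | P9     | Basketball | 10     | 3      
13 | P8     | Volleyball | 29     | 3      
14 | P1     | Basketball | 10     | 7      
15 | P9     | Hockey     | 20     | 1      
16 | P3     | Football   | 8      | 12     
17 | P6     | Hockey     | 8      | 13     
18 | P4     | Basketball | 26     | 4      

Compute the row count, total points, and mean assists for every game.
SELECT game,
       COUNT(*) as cnt,
       SUM(points) as total_points,
       AVG(assists) as avg_assists
FROM scores
GROUP BY game

Result:
  Basketball: 7 records, 136 total points, 4.57 avg assists
  Football: 2 records, 16 total points, 10.00 avg assists
  Hockey: 5 records, 51 total points, 8.00 avg assists
  Volleyball: 4 records, 57 total points, 9.75 avg assists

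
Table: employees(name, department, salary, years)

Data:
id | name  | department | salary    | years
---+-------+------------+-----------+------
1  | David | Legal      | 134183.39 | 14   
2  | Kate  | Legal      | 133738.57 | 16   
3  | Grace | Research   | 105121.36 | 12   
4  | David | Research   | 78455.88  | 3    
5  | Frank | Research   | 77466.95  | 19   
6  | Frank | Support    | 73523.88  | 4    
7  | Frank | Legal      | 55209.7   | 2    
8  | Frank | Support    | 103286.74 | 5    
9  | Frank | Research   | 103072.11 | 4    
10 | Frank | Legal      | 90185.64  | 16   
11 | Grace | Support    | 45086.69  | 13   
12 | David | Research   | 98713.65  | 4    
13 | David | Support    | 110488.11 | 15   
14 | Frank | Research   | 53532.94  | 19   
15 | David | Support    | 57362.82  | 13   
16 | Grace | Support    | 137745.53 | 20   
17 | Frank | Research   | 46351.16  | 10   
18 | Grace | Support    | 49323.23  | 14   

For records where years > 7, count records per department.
SELECT department, COUNT(*)
FROM employees
WHERE years > 7
GROUP BY department

Note: WHERE filters rows before grouping.

Result:
  Legal: 3
  Research: 4
  Support: 5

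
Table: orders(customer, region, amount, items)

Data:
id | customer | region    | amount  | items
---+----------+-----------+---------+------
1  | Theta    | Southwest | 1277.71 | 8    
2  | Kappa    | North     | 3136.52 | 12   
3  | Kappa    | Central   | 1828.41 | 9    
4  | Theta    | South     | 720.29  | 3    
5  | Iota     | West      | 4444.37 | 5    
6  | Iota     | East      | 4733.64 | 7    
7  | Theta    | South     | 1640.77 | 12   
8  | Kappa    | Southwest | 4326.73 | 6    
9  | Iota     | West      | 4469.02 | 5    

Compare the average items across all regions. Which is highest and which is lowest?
SELECT region, AVG(items)
FROM orders
GROUP BY region
ORDER BY AVG(items)

All groups:
  West: 5.00
  East: 7.00
  Southwest: 7.00
  South: 7.50
  Central: 9.00
  North: 12.00

Highest: North (12.00)
Lowest: West (5.00)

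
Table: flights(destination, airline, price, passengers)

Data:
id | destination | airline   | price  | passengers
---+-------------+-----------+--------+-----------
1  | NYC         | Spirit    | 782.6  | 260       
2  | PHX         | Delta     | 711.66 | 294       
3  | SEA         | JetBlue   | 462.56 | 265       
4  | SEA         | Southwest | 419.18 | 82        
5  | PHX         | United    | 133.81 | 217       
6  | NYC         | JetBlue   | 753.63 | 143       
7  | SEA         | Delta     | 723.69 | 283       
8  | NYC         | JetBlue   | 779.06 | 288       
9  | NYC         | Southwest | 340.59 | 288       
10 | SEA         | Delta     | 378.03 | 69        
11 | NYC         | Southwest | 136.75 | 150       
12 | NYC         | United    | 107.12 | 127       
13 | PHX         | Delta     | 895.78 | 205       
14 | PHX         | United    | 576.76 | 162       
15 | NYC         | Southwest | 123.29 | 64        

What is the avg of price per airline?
SELECT airline, AVG(price) as result
FROM flights
GROUP BY airline

Result:
  Delta: 677.29
  JetBlue: 665.08
  Southwest: 254.95
  Spirit: 782.60
  United: 272.56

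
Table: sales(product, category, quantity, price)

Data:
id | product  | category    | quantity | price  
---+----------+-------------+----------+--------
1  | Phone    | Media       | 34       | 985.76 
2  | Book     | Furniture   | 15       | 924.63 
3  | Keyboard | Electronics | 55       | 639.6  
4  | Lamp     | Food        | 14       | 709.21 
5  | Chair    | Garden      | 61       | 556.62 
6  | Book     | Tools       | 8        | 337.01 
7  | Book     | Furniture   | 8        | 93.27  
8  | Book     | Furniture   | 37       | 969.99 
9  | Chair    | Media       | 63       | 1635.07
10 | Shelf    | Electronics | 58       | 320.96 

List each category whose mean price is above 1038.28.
SELECT category, AVG(price)
FROM sales
GROUP BY category
HAVING AVG(price) > 1038.28

Result:
  Media: avg=1310.42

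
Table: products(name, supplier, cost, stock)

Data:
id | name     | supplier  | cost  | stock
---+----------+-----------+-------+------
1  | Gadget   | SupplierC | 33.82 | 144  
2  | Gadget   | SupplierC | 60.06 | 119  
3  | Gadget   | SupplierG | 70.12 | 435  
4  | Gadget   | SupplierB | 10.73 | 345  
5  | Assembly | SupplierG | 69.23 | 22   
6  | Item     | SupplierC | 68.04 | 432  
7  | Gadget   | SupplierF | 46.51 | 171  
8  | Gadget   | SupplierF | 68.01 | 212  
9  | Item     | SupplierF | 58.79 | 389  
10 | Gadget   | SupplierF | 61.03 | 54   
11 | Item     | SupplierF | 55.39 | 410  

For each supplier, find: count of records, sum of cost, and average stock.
SELECT supplier,
       COUNT(*) as cnt,
       SUM(cost) as total_cost,
       AVG(stock) as avg_stock
FROM products
GROUP BY supplier

Result:
  SupplierB: 1 records, 10.73 total cost, 345.00 avg stock
  SupplierC: 3 records, 161.92 total cost, 231.67 avg stock
  SupplierF: 5 records, 289.73 total cost, 247.20 avg stock
  SupplierG: 2 records, 139.35 total cost, 228.50 avg stock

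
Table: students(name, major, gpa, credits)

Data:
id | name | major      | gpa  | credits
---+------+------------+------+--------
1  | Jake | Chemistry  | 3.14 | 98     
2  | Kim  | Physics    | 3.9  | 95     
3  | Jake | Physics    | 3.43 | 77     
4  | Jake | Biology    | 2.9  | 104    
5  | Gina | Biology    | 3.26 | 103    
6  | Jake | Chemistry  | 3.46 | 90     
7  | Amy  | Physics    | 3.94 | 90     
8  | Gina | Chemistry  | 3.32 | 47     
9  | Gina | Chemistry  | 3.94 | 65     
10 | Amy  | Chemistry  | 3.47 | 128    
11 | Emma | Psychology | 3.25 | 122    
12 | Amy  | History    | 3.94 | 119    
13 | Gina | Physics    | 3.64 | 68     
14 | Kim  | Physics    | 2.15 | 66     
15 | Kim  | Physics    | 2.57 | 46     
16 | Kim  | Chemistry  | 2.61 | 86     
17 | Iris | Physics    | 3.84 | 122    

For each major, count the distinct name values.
SELECT major, COUNT(DISTINCT name)
FROM students
GROUP BY major

Result:
  Biology: 2 distinct
  Chemistry: 4 distinct
  History: 1 distinct
  Physics: 5 distinct
  Psychology: 1 distinct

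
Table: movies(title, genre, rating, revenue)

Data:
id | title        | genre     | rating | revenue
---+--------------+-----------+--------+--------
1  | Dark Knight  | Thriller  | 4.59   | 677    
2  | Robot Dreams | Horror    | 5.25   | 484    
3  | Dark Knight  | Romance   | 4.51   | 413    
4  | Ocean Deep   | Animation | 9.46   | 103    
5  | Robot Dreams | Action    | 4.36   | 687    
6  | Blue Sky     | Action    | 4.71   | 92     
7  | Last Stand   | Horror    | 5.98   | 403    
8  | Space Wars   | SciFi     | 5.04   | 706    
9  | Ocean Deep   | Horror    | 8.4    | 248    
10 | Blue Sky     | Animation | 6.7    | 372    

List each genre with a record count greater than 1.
SELECT genre, COUNT(*) as cnt
FROM movies
GROUP BY genre
HAVING COUNT(*) > 1

Result:
  Action: 2
  Animation: 2
  Horror: 3

Note: HAVING filters groups after aggregation, WHERE filters rows before.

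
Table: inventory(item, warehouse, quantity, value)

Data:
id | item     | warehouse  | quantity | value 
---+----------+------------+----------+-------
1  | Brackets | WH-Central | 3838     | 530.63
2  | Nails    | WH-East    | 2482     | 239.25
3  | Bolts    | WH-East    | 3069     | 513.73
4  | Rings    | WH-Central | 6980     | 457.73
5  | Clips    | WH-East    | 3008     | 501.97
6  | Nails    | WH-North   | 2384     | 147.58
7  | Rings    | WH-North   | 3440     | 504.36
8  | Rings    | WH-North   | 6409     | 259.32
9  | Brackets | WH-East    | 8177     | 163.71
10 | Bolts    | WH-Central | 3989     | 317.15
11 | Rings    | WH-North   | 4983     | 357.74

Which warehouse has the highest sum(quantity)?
SELECT warehouse, SUM(quantity) as val
FROM inventory
GROUP BY warehouse
ORDER BY val DESC
LIMIT 1

Result: WH-North with sum(quantity) = 17216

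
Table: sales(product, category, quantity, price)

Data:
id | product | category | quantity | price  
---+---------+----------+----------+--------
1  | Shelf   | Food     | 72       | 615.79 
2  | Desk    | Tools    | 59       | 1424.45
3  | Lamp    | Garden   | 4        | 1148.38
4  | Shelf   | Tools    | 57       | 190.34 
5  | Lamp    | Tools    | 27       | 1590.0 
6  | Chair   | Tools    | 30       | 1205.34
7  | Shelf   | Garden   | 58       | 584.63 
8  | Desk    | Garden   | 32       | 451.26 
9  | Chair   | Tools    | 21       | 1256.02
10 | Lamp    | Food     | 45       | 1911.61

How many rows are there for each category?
SELECT category, COUNT(*) as count
FROM sales
GROUP BY category

Result:
  Food: 2
  Garden: 3
  Tools: 5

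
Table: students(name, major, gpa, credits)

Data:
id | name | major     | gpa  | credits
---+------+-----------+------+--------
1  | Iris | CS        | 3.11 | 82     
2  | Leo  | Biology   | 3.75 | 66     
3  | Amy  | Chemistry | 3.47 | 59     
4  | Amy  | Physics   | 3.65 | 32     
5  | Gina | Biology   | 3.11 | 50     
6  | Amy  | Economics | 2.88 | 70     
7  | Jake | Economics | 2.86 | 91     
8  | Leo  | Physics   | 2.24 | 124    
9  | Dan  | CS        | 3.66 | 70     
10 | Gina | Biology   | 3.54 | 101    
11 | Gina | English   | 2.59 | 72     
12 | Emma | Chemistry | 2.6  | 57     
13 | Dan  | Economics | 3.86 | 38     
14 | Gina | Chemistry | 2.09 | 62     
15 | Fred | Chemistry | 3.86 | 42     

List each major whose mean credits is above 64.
SELECT major, AVG(credits)
FROM students
GROUP BY major
HAVING AVG(credits) > 64

Result:
  Biology: avg=72.33
  CS: avg=76.00
  Economics: avg=66.33
  English: avg=72.00
  Physics: avg=78.00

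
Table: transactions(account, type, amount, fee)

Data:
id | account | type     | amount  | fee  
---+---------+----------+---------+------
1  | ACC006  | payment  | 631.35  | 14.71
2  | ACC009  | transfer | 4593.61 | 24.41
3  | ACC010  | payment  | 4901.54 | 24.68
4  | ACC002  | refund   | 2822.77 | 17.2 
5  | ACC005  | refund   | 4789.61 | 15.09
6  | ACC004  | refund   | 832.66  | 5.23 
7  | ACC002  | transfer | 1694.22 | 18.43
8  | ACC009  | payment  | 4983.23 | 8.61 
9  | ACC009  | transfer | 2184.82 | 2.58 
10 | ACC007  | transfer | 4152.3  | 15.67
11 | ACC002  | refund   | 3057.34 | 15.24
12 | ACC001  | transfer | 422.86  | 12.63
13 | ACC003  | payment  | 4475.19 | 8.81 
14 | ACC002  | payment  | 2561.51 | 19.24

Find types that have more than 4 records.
SELECT type, COUNT(*) as cnt
FROM transactions
GROUP BY type
HAVING COUNT(*) > 4

Result:
  payment: 5
  transfer: 5

Note: HAVING filters groups after aggregation, WHERE filters rows before.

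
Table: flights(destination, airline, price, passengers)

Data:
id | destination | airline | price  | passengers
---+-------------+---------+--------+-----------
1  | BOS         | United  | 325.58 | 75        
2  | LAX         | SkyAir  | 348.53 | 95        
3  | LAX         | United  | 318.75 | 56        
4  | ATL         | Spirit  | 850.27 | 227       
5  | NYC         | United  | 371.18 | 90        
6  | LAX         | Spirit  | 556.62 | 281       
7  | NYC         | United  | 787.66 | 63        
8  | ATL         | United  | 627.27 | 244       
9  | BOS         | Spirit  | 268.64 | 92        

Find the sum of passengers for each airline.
SELECT airline, SUM(passengers) as result
FROM flights
GROUP BY airline

Result:
  SkyAir: 95
  Spirit: 600
  United: 528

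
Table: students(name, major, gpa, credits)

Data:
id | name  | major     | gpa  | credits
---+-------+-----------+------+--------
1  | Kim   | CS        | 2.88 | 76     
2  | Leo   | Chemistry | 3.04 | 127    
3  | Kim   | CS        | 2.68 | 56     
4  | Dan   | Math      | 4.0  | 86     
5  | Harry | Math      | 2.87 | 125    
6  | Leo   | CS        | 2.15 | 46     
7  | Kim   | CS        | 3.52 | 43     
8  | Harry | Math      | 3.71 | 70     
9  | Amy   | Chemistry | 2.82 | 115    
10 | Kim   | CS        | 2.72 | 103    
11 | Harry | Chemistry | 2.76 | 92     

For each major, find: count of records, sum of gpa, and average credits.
SELECT major,
       COUNT(*) as cnt,
       SUM(gpa) as total_gpa,
       AVG(credits) as avg_credits
FROM students
GROUP BY major

Result:
  CS: 5 records, 13.95 total gpa, 64.80 avg credits
  Chemistry: 3 records, 8.62 total gpa, 111.33 avg credits
  Math: 3 records, 10.58 total gpa, 93.67 avg credits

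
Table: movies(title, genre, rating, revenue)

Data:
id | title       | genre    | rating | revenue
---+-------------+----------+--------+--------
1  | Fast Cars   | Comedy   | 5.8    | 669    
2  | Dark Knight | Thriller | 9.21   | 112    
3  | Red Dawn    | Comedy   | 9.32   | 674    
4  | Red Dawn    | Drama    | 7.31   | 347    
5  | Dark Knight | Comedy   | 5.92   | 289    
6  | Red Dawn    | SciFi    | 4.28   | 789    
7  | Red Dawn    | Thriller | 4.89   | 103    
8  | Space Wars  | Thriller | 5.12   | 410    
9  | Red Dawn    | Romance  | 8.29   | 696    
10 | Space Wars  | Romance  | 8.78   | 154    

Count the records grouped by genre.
SELECT genre, COUNT(*) as count
FROM movies
GROUP BY genre

Result:
  Comedy: 3
  Drama: 1
  Romance: 2
  SciFi: 1
  Thriller: 3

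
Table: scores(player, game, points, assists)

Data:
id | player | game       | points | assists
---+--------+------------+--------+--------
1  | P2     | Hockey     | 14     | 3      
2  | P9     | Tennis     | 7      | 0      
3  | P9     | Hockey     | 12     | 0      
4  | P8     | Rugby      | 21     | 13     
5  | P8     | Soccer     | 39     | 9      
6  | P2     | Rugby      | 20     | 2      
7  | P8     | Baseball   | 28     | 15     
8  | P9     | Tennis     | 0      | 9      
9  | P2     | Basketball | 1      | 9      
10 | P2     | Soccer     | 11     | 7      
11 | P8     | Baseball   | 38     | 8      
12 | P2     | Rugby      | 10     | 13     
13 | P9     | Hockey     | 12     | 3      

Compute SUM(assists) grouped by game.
SELECT game, SUM(assists) as result
FROM scores
GROUP BY game

Result:
  Baseball: 23
  Basketball: 9
  Hockey: 6
  Rugby: 28
  Soccer: 16
  Tennis: 9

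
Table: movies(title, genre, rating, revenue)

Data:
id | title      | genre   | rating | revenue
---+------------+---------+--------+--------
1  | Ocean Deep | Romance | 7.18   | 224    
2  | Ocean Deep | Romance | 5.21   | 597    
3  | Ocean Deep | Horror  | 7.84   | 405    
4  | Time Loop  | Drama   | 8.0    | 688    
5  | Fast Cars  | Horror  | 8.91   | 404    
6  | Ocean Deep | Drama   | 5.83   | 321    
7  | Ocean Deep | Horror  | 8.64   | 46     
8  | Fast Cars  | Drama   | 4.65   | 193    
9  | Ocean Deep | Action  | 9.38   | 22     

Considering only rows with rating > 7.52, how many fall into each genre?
SELECT genre, COUNT(*)
FROM movies
WHERE rating > 7.52
GROUP BY genre

Note: WHERE filters rows before grouping.

Result:
  Action: 1
  Drama: 1
  Horror: 3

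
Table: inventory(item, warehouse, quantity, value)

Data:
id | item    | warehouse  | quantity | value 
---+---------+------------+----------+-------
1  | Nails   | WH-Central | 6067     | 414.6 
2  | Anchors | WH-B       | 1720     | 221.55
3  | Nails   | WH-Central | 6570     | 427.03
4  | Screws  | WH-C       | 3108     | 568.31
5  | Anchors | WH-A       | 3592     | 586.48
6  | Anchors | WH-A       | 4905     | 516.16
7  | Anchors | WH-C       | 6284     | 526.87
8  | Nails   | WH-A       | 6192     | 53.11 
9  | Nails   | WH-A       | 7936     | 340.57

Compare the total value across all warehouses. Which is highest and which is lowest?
SELECT warehouse, SUM(value)
FROM inventory
GROUP BY warehouse
ORDER BY SUM(value)

All groups:
  WH-B: 221.55
  WH-Central: 841.63
  WH-C: 1095.18
  WH-A: 1496.32

Highest: WH-A (1496.32)
Lowest: WH-B (221.55)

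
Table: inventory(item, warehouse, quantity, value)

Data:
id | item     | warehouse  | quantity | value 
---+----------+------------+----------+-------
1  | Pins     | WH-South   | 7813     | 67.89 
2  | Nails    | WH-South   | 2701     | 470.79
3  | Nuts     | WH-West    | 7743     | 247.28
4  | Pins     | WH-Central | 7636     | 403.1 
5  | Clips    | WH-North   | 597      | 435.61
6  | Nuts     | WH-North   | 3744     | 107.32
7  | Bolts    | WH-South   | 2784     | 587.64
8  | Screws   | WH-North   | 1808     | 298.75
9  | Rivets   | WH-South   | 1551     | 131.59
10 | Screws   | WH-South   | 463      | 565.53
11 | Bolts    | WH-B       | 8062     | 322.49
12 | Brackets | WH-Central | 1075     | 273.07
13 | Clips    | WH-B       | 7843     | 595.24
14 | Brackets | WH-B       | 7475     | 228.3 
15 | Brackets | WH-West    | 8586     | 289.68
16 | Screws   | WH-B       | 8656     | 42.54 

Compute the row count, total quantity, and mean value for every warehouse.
SELECT warehouse,
       COUNT(*) as cnt,
       SUM(quantity) as total_quantity,
       AVG(value) as avg_value
FROM inventory
GROUP BY warehouse

Result:
  WH-B: 4 records, 32036 total quantity, 297.14 avg value
  WH-Central: 2 records, 8711 total quantity, 338.09 avg value
  WH-North: 3 records, 6149 total quantity, 280.56 avg value
  WH-South: 5 records, 15312 total quantity, 364.69 avg value
  WH-West: 2 records, 16329 total quantity, 268.48 avg value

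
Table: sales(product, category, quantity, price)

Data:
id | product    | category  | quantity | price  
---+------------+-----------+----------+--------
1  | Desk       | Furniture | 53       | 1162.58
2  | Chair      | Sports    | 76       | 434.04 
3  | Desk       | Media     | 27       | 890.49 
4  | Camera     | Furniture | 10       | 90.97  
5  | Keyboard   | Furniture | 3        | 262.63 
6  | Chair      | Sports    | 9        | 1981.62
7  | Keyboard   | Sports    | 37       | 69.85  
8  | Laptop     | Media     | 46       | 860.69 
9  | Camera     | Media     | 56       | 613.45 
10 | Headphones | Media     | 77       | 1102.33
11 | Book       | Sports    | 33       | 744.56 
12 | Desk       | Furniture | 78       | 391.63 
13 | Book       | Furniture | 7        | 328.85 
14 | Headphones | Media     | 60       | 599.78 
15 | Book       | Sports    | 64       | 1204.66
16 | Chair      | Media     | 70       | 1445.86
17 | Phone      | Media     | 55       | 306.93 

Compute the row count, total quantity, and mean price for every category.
SELECT category,
       COUNT(*) as cnt,
       SUM(quantity) as total_quantity,
       AVG(price) as avg_price
FROM sales
GROUP BY category

Result:
  Furniture: 5 records, 151 total quantity, 447.33 avg price
  Media: 7 records, 391 total quantity, 831.36 avg price
  Sports: 5 records, 219 total quantity, 886.95 avg price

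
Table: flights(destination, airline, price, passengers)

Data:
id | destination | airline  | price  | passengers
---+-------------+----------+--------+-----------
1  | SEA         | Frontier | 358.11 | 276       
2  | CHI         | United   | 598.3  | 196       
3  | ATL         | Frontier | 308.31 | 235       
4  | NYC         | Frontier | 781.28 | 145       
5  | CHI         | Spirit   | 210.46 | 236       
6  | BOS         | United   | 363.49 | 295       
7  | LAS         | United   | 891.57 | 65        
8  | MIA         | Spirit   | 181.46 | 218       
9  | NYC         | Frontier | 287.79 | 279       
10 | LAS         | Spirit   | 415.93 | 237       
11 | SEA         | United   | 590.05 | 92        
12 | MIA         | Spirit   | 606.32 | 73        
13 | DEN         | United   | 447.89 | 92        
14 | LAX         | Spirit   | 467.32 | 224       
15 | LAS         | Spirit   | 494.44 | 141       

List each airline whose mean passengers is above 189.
SELECT airline, AVG(passengers)
FROM flights
GROUP BY airline
HAVING AVG(passengers) > 189

Result:
  Frontier: avg=233.75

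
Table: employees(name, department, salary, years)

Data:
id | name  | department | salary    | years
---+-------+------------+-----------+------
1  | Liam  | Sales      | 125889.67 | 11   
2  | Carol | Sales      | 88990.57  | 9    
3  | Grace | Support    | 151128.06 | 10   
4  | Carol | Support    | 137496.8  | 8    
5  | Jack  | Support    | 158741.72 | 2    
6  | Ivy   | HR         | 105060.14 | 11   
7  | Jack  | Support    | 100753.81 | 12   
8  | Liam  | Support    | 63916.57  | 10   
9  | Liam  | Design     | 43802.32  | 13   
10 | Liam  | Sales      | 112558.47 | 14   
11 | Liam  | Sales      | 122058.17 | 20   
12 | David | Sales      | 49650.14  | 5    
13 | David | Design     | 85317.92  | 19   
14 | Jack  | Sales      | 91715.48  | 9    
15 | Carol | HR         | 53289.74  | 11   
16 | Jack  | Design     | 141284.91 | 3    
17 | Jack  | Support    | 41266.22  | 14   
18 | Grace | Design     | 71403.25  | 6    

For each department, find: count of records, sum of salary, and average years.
SELECT department,
       COUNT(*) as cnt,
       SUM(salary) as total_salary,
       AVG(years) as avg_years
FROM employees
GROUP BY department

Result:
  Design: 4 records, 341808.40 total salary, 10.25 avg years
  HR: 2 records, 158349.88 total salary, 11.00 avg years
  Sales: 6 records, 590862.50 total salary, 11.33 avg years
  Support: 6 records, 653303.18 total salary, 9.33 avg years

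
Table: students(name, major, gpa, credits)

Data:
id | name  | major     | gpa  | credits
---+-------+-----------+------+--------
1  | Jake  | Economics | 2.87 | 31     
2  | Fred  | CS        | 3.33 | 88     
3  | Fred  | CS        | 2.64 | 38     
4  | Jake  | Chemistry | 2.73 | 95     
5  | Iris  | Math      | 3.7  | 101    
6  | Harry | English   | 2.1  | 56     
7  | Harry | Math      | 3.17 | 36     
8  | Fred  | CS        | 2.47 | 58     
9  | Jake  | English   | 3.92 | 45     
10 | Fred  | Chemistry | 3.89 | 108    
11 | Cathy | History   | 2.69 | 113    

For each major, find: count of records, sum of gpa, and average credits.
SELECT major,
       COUNT(*) as cnt,
       SUM(gpa) as total_gpa,
       AVG(credits) as avg_credits
FROM students
GROUP BY major

Result:
  CS: 3 records, 8.44 total gpa, 61.33 avg credits
  Chemistry: 2 records, 6.62 total gpa, 101.50 avg credits
  Economics: 1 records, 2.87 total gpa, 31.00 avg credits
  English: 2 records, 6.02 total gpa, 50.50 avg credits
  History: 1 records, 2.69 total gpa, 113.00 avg credits
  Math: 2 records, 6.87 total gpa, 68.50 avg credits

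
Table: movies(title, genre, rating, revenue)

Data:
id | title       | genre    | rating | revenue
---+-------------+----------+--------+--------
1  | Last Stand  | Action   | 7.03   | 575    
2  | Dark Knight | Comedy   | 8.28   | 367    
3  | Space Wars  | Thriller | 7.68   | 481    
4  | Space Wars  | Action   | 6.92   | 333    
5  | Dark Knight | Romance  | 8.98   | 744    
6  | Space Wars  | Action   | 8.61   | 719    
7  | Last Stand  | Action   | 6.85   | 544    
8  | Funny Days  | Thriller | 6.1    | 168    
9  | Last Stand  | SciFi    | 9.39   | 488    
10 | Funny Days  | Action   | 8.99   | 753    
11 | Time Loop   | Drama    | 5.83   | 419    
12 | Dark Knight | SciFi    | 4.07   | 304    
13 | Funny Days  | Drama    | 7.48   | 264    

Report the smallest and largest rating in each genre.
SELECT genre, MIN(rating), MAX(rating)
FROM movies
GROUP BY genre

Result:
  Action: min=6.85, max=8.99
  Comedy: min=8.28, max=8.28
  Drama: min=5.83, max=7.48
  Romance: min=8.98, max=8.98
  SciFi: min=4.07, max=9.39
  Thriller: min=6.10, max=7.68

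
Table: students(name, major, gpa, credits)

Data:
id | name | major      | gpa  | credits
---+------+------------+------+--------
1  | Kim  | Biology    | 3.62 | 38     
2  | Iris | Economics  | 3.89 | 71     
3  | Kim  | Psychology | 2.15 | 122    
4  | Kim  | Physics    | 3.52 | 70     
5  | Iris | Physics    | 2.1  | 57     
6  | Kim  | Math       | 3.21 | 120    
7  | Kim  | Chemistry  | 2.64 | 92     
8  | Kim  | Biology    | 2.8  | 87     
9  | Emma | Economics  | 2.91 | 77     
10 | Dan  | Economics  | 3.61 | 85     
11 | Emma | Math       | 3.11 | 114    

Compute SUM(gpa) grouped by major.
SELECT major, SUM(gpa) as result
FROM students
GROUP BY major

Result:
  Biology: 6.42
  Chemistry: 2.64
  Economics: 10.41
  Math: 6.32
  Physics: 5.62
  Psychology: 2.15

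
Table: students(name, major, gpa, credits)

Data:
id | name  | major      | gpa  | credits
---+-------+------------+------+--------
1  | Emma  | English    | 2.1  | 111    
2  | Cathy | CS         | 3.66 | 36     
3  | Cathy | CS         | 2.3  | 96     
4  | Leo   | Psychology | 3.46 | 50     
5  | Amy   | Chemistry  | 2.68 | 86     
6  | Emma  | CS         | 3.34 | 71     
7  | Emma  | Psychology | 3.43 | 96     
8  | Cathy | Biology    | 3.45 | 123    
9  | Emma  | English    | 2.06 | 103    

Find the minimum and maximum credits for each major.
SELECT major, MIN(credits), MAX(credits)
FROM students
GROUP BY major

Result:
  Biology: min=123, max=123
  CS: min=36, max=96
  Chemistry: min=86, max=86
  English: min=103, max=111
  Psychology: min=50, max=96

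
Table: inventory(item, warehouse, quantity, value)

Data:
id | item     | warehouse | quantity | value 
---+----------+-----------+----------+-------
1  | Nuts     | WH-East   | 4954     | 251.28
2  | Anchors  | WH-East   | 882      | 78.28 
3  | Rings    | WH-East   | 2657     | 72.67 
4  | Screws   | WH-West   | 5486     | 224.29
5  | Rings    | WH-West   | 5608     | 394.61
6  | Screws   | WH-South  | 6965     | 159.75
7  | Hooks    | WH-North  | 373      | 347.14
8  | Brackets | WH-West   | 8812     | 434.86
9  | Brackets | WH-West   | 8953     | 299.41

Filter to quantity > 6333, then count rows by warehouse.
SELECT warehouse, COUNT(*)
FROM inventory
WHERE quantity > 6333
GROUP BY warehouse

Note: WHERE filters rows before grouping.

Result:
  WH-South: 1
  WH-West: 2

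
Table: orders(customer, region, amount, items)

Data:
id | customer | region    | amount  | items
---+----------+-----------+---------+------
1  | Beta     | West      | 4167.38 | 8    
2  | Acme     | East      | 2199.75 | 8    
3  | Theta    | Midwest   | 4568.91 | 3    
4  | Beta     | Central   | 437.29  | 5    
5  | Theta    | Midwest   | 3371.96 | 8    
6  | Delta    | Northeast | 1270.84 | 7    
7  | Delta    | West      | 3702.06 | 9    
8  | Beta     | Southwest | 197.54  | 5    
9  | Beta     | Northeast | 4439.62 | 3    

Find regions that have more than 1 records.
SELECT region, COUNT(*) as cnt
FROM orders
GROUP BY region
HAVING COUNT(*) > 1

Result:
  Midwest: 2
  Northeast: 2
  West: 2

Note: HAVING filters groups after aggregation, WHERE filters rows before.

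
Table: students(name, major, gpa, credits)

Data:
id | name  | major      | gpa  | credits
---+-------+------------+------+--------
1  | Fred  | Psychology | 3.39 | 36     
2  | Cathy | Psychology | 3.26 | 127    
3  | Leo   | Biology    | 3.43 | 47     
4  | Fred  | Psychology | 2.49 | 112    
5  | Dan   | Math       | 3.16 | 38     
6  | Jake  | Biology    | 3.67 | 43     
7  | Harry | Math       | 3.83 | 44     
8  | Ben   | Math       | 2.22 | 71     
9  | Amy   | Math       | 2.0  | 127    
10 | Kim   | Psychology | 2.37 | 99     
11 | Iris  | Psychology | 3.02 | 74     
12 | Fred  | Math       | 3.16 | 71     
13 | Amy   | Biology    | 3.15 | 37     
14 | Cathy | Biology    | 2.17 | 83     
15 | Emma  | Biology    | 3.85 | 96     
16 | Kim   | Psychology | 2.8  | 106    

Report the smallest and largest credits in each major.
SELECT major, MIN(credits), MAX(credits)
FROM students
GROUP BY major

Result:
  Biology: min=37, max=96
  Math: min=38, max=127
  Psychology: min=36, max=127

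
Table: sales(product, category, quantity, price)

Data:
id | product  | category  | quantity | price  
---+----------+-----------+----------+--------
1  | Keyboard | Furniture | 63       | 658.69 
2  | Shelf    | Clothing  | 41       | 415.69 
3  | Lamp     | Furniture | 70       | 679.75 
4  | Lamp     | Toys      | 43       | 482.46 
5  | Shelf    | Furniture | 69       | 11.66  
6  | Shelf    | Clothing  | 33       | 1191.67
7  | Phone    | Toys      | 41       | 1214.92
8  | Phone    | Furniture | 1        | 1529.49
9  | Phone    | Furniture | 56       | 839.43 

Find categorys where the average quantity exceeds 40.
SELECT category, AVG(quantity)
FROM sales
GROUP BY category
HAVING AVG(quantity) > 40

Result:
  Furniture: avg=51.80
  Toys: avg=42.00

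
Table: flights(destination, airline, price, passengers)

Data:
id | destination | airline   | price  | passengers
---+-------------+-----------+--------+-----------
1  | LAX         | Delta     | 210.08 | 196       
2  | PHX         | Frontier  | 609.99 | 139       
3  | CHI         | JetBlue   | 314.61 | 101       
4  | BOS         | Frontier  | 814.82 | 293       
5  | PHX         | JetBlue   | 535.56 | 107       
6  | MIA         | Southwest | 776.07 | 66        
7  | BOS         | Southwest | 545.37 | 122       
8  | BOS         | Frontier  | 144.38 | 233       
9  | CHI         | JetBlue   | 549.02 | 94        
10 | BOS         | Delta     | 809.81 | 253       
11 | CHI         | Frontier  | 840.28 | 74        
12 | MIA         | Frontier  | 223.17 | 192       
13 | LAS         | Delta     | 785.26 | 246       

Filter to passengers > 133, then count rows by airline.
SELECT airline, COUNT(*)
FROM flights
WHERE passengers > 133
GROUP BY airline

Note: WHERE filters rows before grouping.

Result:
  Delta: 3
  Frontier: 4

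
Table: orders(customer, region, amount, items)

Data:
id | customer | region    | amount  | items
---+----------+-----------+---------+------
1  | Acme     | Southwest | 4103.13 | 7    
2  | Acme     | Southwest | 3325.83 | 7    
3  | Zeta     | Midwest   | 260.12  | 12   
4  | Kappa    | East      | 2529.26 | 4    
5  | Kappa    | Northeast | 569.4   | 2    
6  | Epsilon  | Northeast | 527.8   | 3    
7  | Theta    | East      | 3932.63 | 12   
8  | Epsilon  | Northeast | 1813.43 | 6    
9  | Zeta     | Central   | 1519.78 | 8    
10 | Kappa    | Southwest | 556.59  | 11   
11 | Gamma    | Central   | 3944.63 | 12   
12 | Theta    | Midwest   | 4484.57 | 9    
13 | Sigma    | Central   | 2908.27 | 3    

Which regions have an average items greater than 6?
SELECT region, AVG(items)
FROM orders
GROUP BY region
HAVING AVG(items) > 6

Result:
  Central: avg=7.67
  East: avg=8.00
  Midwest: avg=10.50
  Southwest: avg=8.33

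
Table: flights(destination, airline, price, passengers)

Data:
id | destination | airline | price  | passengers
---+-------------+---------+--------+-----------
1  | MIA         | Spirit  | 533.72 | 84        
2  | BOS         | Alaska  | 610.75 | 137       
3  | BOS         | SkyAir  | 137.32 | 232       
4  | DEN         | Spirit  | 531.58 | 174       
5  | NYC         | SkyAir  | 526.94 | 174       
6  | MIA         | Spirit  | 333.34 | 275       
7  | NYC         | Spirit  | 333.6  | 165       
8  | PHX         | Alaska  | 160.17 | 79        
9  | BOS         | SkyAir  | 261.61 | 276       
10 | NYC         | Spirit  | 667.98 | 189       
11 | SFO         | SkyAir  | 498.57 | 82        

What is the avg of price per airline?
SELECT airline, AVG(price) as result
FROM flights
GROUP BY airline

Result:
  Alaska: 385.46
  SkyAir: 356.11
  Spirit: 480.04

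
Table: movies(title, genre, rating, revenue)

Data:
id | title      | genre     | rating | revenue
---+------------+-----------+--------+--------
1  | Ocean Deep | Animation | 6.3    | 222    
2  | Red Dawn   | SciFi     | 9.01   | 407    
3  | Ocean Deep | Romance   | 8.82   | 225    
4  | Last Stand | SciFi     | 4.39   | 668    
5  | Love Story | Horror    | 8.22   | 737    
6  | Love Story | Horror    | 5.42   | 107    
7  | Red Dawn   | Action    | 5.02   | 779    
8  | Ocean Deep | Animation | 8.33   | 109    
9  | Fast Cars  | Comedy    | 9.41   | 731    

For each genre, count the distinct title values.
SELECT genre, COUNT(DISTINCT title)
FROM movies
GROUP BY genre

Result:
  Action: 1 distinct
  Animation: 1 distinct
  Comedy: 1 distinct
  Horror: 1 distinct
  Romance: 1 distinct
  SciFi: 2 distinct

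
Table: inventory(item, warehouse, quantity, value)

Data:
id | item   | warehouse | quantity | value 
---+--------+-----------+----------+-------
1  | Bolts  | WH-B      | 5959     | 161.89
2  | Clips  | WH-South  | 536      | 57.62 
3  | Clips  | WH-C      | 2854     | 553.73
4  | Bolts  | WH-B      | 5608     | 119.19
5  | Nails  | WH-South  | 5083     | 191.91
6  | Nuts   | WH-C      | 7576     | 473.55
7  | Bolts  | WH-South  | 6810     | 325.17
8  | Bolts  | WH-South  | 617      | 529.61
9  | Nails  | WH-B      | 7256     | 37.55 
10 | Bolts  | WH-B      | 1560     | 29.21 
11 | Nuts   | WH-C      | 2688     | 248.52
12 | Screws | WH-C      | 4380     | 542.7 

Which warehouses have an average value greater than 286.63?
SELECT warehouse, AVG(value)
FROM inventory
GROUP BY warehouse
HAVING AVG(value) > 286.63

Result:
  WH-C: avg=454.63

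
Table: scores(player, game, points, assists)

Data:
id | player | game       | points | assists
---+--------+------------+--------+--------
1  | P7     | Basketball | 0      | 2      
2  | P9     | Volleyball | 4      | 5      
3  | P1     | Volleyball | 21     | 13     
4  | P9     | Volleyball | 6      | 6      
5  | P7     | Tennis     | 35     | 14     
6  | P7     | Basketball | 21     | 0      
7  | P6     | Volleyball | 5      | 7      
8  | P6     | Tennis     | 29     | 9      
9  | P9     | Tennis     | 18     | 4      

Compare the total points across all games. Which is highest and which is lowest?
SELECT game, SUM(points)
FROM scores
GROUP BY game
ORDER BY SUM(points)

All groups:
  Basketball: 21
  Volleyball: 36
  Tennis: 82

Highest: Tennis (82)
Lowest: Basketball (21)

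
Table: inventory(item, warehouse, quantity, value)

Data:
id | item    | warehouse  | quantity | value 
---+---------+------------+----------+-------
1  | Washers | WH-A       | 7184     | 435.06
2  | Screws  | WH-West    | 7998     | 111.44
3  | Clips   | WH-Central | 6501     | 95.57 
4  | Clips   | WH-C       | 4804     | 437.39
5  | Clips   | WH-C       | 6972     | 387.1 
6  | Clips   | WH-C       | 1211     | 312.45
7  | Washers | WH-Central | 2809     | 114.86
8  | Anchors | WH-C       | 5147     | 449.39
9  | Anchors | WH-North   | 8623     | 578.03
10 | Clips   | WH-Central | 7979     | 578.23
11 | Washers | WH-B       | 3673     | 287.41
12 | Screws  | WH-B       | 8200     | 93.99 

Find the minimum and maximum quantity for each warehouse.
SELECT warehouse, MIN(quantity), MAX(quantity)
FROM inventory
GROUP BY warehouse

Result:
  WH-A: min=7184, max=7184
  WH-B: min=3673, max=8200
  WH-C: min=1211, max=6972
  WH-Central: min=2809, max=7979
  WH-North: min=8623, max=8623
  WH-West: min=7998, max=7998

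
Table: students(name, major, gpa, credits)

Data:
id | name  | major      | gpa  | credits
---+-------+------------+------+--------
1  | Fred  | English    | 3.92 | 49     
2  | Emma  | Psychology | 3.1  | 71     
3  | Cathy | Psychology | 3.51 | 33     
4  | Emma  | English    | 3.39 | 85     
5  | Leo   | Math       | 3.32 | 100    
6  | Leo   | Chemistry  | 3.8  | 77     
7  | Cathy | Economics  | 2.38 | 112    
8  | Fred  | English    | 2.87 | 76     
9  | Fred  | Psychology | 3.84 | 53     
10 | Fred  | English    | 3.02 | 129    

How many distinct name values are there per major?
SELECT major, COUNT(DISTINCT name)
FROM students
GROUP BY major

Result:
  Chemistry: 1 distinct
  Economics: 1 distinct
  English: 2 distinct
  Math: 1 distinct
  Psychology: 3 distinct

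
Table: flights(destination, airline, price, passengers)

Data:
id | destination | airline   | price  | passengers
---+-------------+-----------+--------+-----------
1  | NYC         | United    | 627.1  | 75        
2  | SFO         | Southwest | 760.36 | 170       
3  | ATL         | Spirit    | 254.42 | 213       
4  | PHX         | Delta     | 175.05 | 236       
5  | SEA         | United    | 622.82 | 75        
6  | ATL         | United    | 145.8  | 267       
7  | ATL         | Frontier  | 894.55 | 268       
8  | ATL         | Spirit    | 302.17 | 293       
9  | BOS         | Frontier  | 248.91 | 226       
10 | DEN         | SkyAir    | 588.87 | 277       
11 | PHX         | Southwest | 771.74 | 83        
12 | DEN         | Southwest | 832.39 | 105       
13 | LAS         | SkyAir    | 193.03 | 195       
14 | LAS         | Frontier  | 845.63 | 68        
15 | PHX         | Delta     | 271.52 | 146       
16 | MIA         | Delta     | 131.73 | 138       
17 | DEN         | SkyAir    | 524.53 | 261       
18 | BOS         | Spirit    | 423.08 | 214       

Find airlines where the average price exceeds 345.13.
SELECT airline, AVG(price)
FROM flights
GROUP BY airline
HAVING AVG(price) > 345.13

Result:
  Frontier: avg=663.03
  SkyAir: avg=435.48
  Southwest: avg=788.16
  United: avg=465.24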